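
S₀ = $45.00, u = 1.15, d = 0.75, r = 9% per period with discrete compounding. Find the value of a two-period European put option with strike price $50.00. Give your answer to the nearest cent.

Risk-neutral probability p = (1 + 0.09 − 0.75)/(1.15 − 0.75) = 0.3400/0.4000 = 0.8500
Terminal stock prices: S_uu = 59.51, S_ud = 38.81, S_dd = 25.31
Terminal payoffs (K − S): max(-9.512, 0) = 0, max(11.19, 0) = 11.19, max(24.69, 0) = 24.69
Node u (S = 51.75): V_u = 1/1.09·[0.8500·0.0000 + 0.1500·11.1875] = 1.5396
Node d (S = 33.75): V_d = 1/1.09·[0.8500·11.1875 + 0.1500·24.6875] = 12.1216
Node 0 (S = 45): V_0 = 1/1.09·[0.8500·1.5396 + 0.1500·12.1216] = 2.8687

$2.87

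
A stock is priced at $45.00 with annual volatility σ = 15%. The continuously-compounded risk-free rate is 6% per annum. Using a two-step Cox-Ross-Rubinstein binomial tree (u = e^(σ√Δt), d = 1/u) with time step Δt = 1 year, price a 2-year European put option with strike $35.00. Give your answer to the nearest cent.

CRR parameters: u = e^(σ√Δt) = e^(0.15·√1) = 1.1618, d = 1/u = 0.8607
Per-period rate: rΔt = 0.06·1 = 0.06, so R = e^0.06 = 1.0618
Risk-neutral probability p = (e^0.06 − 0.8607)/(1.1618 − 0.8607) = 0.2011/0.3011 = 0.6679
Terminal stock prices: S_uu = 60.74, S_ud = 45, S_dd = 33.34
Terminal payoffs (K − S): max(-25.74, 0) = 0, max(-10, 0) = 0, max(1.663, 0) = 1.663
Node u (S = 52.28): V_u = e^(−0.06)·[0.6679·0.0000 + 0.3321·0.0000] = 0.0000
Node d (S = 38.73): V_d = e^(−0.06)·[0.6679·0.0000 + 0.3321·1.6632] = 0.5201
Node 0 (S = 45): V_0 = e^(−0.06)·[0.6679·0.0000 + 0.3321·0.5201] = 0.1627

$0.16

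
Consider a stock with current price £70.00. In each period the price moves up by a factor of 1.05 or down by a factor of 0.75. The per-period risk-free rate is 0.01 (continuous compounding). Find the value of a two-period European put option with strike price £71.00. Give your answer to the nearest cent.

Risk-neutral probability p = (e^0.01 − 0.75)/(1.05 − 0.75) = 0.2601/0.3000 = 0.8668
Terminal stock prices: S_uu = 77.17, S_ud = 55.12, S_dd = 39.38
Terminal payoffs (K − S): max(-6.175, 0) = 0, max(15.88, 0) = 15.88, max(31.62, 0) = 31.62
Node u (S = 73.5): V_u = e^(−0.01)·[0.8668·0.0000 + 0.1332·15.8750] = 2.0930
Node d (S = 52.5): V_d = e^(−0.01)·[0.8668·15.8750 + 0.1332·31.6250] = 17.7935
Node 0 (S = 70): V_0 = e^(−0.01)·[0.8668·2.0930 + 0.1332·17.7935] = 4.1421

£4.14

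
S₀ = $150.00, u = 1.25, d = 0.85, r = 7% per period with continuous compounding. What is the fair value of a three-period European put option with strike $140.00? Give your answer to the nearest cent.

Risk-neutral probability p = (e^0.07 − 0.85)/(1.25 − 0.85) = 0.2225/0.4000 = 0.5563
Terminal stock prices: S_uuu = 293, S_uud = 199.2, S_udd = 135.5, S_ddd = 92.12
Terminal payoffs (K − S): max(-153, 0) = 0, max(-59.22, 0) = 0, max(4.531, 0) = 4.531, max(47.88, 0) = 47.88
Node uu (S = 234.4): V_uu = e^(−0.07)·[0.5563·0.0000 + 0.4437·0.0000] = 0.0000
Node ud (S = 159.4): V_ud = e^(−0.07)·[0.5563·0.0000 + 0.4437·4.5313] = 1.8747
Node dd (S = 108.4): V_dd = e^(−0.07)·[0.5563·4.5313 + 0.4437·47.8813] = 22.1601
Node u (S = 187.5): V_u = e^(−0.07)·[0.5563·0.0000 + 0.4437·1.8747] = 0.7756
Node d (S = 127.5): V_d = e^(−0.07)·[0.5563·1.8747 + 0.4437·22.1601] = 10.1407
Node 0 (S = 150): V_0 = e^(−0.07)·[0.5563·0.7756 + 0.4437·10.1407] = 4.5978

$4.60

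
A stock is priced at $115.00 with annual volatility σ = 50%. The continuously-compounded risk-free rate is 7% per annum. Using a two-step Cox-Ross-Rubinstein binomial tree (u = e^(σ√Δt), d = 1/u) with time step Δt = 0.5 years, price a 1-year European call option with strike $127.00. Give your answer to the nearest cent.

$21.13

CRR parameters: u = e^(σ√Δt) = e^(0.5·√0.5) = 1.4241, d = 1/u = 0.7022
Per-period rate: rΔt = 0.07·0.5 = 0.035, so R = e^0.035 = 1.0356
Risk-neutral probability p = (e^0.035 − 0.7022)/(1.4241 − 0.7022) = 0.3334/0.7219 = 0.4619
Terminal stock prices: S_uu = 233.2, S_ud = 115, S_dd = 56.7
Terminal payoffs (S − K): max(106.2, 0) = 106.2, max(-12, 0) = 0, max(-70.3, 0) = 0
Node u (S = 163.8): V_u = e^(−0.035)·[0.4619·106.2332 + 0.5381·0.0000] = 47.3774
Node d (S = 80.75): V_d = e^(−0.035)·[0.4619·0.0000 + 0.5381·0.0000] = 0.0000
Node 0 (S = 115): V_0 = e^(−0.035)·[0.4619·47.3774 + 0.5381·0.0000] = 21.1291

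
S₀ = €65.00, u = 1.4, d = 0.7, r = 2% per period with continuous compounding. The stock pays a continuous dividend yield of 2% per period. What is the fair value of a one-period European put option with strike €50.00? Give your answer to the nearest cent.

€2.52

Per-period risk-free factor R = e^0.02 = 1.0202; dividend-adjusted growth = e^(0.02−0.02) = 1.0000.
Risk-neutral probability p = (1.0000 − 0.7)/(1.4 − 0.7) = 0.3000/0.7000 = 0.4286
Terminal stock prices: S_u = 91, S_d = 45.5
Terminal payoffs (K − S): max(-41, 0) = 0, max(4.5, 0) = 4.5
Node 0 (S = 65): V_0 = e^(−0.02)·[0.4286·0.0000 + 0.5714·4.5000] = 2.5205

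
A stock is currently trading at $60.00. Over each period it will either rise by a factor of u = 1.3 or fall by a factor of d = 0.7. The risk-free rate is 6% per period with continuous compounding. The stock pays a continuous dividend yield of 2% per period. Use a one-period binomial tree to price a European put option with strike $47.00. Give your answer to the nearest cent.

Per-period risk-free factor R = e^0.06 = 1.0618; dividend-adjusted growth = e^(0.06−0.02) = 1.0408.
Risk-neutral probability p = (1.0408 − 0.7)/(1.3 − 0.7) = 0.3408/0.6000 = 0.5680
Terminal stock prices: S_u = 78, S_d = 42
Terminal payoffs (K − S): max(-31, 0) = 0, max(5, 0) = 5
Node 0 (S = 60): V_0 = e^(−0.06)·[0.5680·0.0000 + 0.4320·5.0000] = 2.0341

$2.03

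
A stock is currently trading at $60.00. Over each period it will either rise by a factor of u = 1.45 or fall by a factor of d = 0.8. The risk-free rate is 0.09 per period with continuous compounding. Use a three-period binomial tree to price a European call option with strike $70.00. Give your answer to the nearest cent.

$15.93

Risk-neutral probability p = (e^0.09 − 0.8)/(1.45 − 0.8) = 0.2942/0.6500 = 0.4526
Terminal stock prices: S_uuu = 182.9, S_uud = 100.9, S_udd = 55.68, S_ddd = 30.72
Terminal payoffs (S − K): max(112.9, 0) = 112.9, max(30.92, 0) = 30.92, max(-14.32, 0) = 0, max(-39.28, 0) = 0
Node uu (S = 126.2): V_uu = e^(−0.09)·[0.4526·112.9175 + 0.5474·30.9200] = 62.1748
Node ud (S = 69.6): V_ud = e^(−0.09)·[0.4526·30.9200 + 0.5474·0.0000] = 12.7892
Node dd (S = 38.4): V_dd = e^(−0.09)·[0.4526·0.0000 + 0.5474·0.0000] = 0.0000
Node u (S = 87): V_u = e^(−0.09)·[0.4526·62.1748 + 0.5474·12.7892] = 32.1155
Node d (S = 48): V_d = e^(−0.09)·[0.4526·12.7892 + 0.5474·0.0000] = 5.2899
Node 0 (S = 60): V_0 = e^(−0.09)·[0.4526·32.1155 + 0.5474·5.2899] = 15.9303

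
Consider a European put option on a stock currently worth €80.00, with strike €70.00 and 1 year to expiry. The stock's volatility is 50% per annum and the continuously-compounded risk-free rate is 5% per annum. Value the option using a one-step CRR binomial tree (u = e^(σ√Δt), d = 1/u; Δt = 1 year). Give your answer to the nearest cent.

CRR parameters: u = e^(σ√Δt) = e^(0.5·√1) = 1.6487, d = 1/u = 0.6065
Per-period rate: rΔt = 0.05·1 = 0.05, so R = e^0.05 = 1.0513
Risk-neutral probability p = (e^0.05 − 0.6065)/(1.6487 − 0.6065) = 0.4447/1.0422 = 0.4267
Terminal stock prices: S_u = 131.9, S_d = 48.52
Terminal payoffs (K − S): max(-61.9, 0) = 0, max(21.48, 0) = 21.48
Node 0 (S = 80): V_0 = e^(−0.05)·[0.4267·0.0000 + 0.5733·21.4775] = 11.7118

€11.71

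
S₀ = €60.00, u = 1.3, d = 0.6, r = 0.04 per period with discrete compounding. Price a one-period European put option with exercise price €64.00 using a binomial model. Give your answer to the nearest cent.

€10.00

Risk-neutral probability p = (1 + 0.04 − 0.6)/(1.3 − 0.6) = 0.4400/0.7000 = 0.6286
Terminal stock prices: S_u = 78, S_d = 36
Terminal payoffs (K − S): max(-14, 0) = 0, max(28, 0) = 28
Node 0 (S = 60): V_0 = 1/1.04·[0.6286·0.0000 + 0.3714·28.0000] = 10.0000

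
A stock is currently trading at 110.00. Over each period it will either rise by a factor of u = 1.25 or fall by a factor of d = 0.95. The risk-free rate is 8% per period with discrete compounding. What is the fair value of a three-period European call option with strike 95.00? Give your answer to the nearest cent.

Risk-neutral probability p = (1 + 0.08 − 0.95)/(1.25 − 0.95) = 0.1300/0.3000 = 0.4333
Terminal stock prices: S_uuu = 214.8, S_uud = 163.3, S_udd = 124.1, S_ddd = 94.31
Terminal payoffs (S − K): max(119.8, 0) = 119.8, max(68.28, 0) = 68.28, max(29.09, 0) = 29.09, max(-0.6888, 0) = 0
Node uu (S = 171.9): V_uu = 1/1.08·[0.4333·119.8438 + 0.5667·68.2812] = 83.9120
Node ud (S = 130.6): V_ud = 1/1.08·[0.4333·68.2812 + 0.5667·29.0938] = 42.6620
Node dd (S = 99.27): V_dd = 1/1.08·[0.4333·29.0938 + 0.5667·0.0000] = 11.6734
Node u (S = 137.5): V_u = 1/1.08·[0.4333·83.9120 + 0.5667·42.6620] = 56.0528
Node d (S = 104.5): V_d = 1/1.08·[0.4333·42.6620 + 0.5667·11.6734] = 23.2424
Node 0 (S = 110): V_0 = 1/1.08·[0.4333·56.0528 + 0.5667·23.2424] = 34.6854

34.69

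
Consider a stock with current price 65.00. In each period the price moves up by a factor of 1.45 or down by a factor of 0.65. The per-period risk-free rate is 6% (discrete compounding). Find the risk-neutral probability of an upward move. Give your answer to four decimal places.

p = 0.5125

Risk-neutral probability p = (1 + 0.06 − 0.65)/(1.45 − 0.65) = 0.4100/0.8000 = 0.5125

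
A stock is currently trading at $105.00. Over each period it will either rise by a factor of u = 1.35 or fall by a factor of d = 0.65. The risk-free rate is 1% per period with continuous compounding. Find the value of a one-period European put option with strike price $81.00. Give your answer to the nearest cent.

Risk-neutral probability p = (e^0.01 − 0.65)/(1.35 − 0.65) = 0.3601/0.7000 = 0.5144
Terminal stock prices: S_u = 141.8, S_d = 68.25
Terminal payoffs (K − S): max(-60.75, 0) = 0, max(12.75, 0) = 12.75
Node 0 (S = 105): V_0 = e^(−0.01)·[0.5144·0.0000 + 0.4856·12.7500] = 6.1303

$6.13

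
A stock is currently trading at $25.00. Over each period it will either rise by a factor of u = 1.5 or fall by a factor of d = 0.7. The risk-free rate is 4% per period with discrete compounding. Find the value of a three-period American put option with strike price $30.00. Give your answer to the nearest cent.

$8.36

Risk-neutral probability p = (1 + 0.04 − 0.7)/(1.5 − 0.7) = 0.3400/0.8000 = 0.4250
Terminal stock prices: S_uuu = 84.38, S_uud = 39.38, S_udd = 18.37, S_ddd = 8.575
Terminal payoffs (K − S): max(-54.38, 0) = 0, max(-9.375, 0) = 0, max(11.63, 0) = 11.63, max(21.43, 0) = 21.43
Node uu (S = 56.25): continuation = 1/1.04·[0.4250·0.0000 + 0.5750·0.0000] = 0.0000; exercise value = 0.0000 ≤ continuation, so V_uu = 0.0000
Node ud (S = 26.25): continuation = 1/1.04·[0.4250·0.0000 + 0.5750·11.6250] = 6.4273; exercise value = 3.7500 ≤ continuation, so V_ud = 6.4273
Node dd (S = 12.25): continuation = 1/1.04·[0.4250·11.6250 + 0.5750·21.4250] = 16.5962; exercise value = 17.7500 > continuation, so V_dd = 17.7500 (exercise)
Node u (S = 37.5): continuation = 1/1.04·[0.4250·0.0000 + 0.5750·6.4273] = 3.5535; exercise value = 0.0000 ≤ continuation, so V_u = 3.5535
Node d (S = 17.5): continuation = 1/1.04·[0.4250·6.4273 + 0.5750·17.7500] = 12.4402; exercise value = 12.5000 > continuation, so V_d = 12.5000 (exercise)
Node 0 (S = 25): continuation = 1/1.04·[0.4250·3.5535 + 0.5750·12.5000] = 8.3632; exercise value = 5.0000 ≤ continuation, so V_0 = 8.3632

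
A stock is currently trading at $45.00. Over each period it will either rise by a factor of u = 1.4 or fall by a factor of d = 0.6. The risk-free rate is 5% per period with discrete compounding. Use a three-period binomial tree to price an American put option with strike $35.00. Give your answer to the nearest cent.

Risk-neutral probability p = (1 + 0.05 − 0.6)/(1.4 − 0.6) = 0.4500/0.8000 = 0.5625
Terminal stock prices: S_uuu = 123.5, S_uud = 52.92, S_udd = 22.68, S_ddd = 9.72
Terminal payoffs (K − S): max(-88.48, 0) = 0, max(-17.92, 0) = 0, max(12.32, 0) = 12.32, max(25.28, 0) = 25.28
Node uu (S = 88.2): continuation = 1/1.05·[0.5625·0.0000 + 0.4375·0.0000] = 0.0000; exercise value = 0.0000 ≤ continuation, so V_uu = 0.0000
Node ud (S = 37.8): continuation = 1/1.05·[0.5625·0.0000 + 0.4375·12.3200] = 5.1333; exercise value = 0.0000 ≤ continuation, so V_ud = 5.1333
Node dd (S = 16.2): continuation = 1/1.05·[0.5625·12.3200 + 0.4375·25.2800] = 17.1333; exercise value = 18.8000 > continuation, so V_dd = 18.8000 (exercise)
Node u (S = 63): continuation = 1/1.05·[0.5625·0.0000 + 0.4375·5.1333] = 2.1389; exercise value = 0.0000 ≤ continuation, so V_u = 2.1389
Node d (S = 27): continuation = 1/1.05·[0.5625·5.1333 + 0.4375·18.8000] = 10.5833; exercise value = 8.0000 ≤ continuation, so V_d = 10.5833
Node 0 (S = 45): continuation = 1/1.05·[0.5625·2.1389 + 0.4375·10.5833] = 5.5556; exercise value = 0.0000 ≤ continuation, so V_0 = 5.5556

$5.56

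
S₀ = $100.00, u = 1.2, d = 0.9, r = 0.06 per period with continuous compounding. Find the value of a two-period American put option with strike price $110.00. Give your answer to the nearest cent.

$10.00

Risk-neutral probability p = (e^0.06 − 0.9)/(1.2 − 0.9) = 0.1618/0.3000 = 0.5395
Terminal stock prices: S_uu = 144, S_ud = 108, S_dd = 81
Terminal payoffs (K − S): max(-34, 0) = 0, max(2, 0) = 2, max(29, 0) = 29
Node u (S = 120): continuation = e^(−0.06)·[0.5395·0.0000 + 0.4605·2.0000] = 0.8674; exercise value = 0.0000 ≤ continuation, so V_u = 0.8674
Node d (S = 90): continuation = e^(−0.06)·[0.5395·2.0000 + 0.4605·29.0000] = 13.5941; exercise value = 20.0000 > continuation, so V_d = 20.0000 (exercise)
Node 0 (S = 100): continuation = e^(−0.06)·[0.5395·0.8674 + 0.4605·20.0000] = 9.1152; exercise value = 10.0000 > continuation, so V_0 = 10.0000 (exercise)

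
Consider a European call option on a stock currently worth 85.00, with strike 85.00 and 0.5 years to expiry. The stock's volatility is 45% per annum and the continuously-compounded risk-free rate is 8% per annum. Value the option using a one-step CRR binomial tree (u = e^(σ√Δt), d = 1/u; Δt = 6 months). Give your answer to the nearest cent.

CRR parameters: u = e^(σ√Δt) = e^(0.45·√0.5) = 1.3746, d = 1/u = 0.7275
Per-period rate: rΔt = 0.08·0.5 = 0.04, so R = e^0.04 = 1.0408
Risk-neutral probability p = (e^0.04 − 0.7275)/(1.3746 − 0.7275) = 0.3134/0.6472 = 0.4842
Terminal stock prices: S_u = 116.8, S_d = 61.83
Terminal payoffs (S − K): max(31.85, 0) = 31.85, max(-23.17, 0) = 0
Node 0 (S = 85): V_0 = e^(−0.04)·[0.4842·31.8451 + 0.5158·0.0000] = 14.8140

14.81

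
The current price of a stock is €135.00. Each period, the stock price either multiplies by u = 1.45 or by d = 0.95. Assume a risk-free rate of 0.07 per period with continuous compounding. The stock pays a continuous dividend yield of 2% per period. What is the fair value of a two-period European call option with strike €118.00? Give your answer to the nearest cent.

Per-period risk-free factor R = e^0.07 = 1.0725; dividend-adjusted growth = e^(0.07−0.02) = 1.0513.
Risk-neutral probability p = (1.0513 − 0.95)/(1.45 − 0.95) = 0.1013/0.5000 = 0.2025
Terminal stock prices: S_uu = 283.8, S_ud = 186, S_dd = 121.8
Terminal payoffs (S − K): max(165.8, 0) = 165.8, max(67.96, 0) = 67.96, max(3.837, 0) = 3.837
Node u (S = 195.8): V_u = e^(−0.07)·[0.2025·165.8375 + 0.7975·67.9625] = 81.8514
Node d (S = 128.2): V_d = e^(−0.07)·[0.2025·67.9625 + 0.7975·3.8375] = 15.6880
Node 0 (S = 135): V_0 = e^(−0.07)·[0.2025·81.8514 + 0.7975·15.6880] = 27.1223

€27.12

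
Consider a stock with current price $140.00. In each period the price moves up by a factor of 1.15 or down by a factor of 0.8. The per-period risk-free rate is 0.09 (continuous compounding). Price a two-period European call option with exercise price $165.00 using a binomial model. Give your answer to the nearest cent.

$11.89

Risk-neutral probability p = (e^0.09 − 0.8)/(1.15 − 0.8) = 0.2942/0.3500 = 0.8405
Terminal stock prices: S_uu = 185.1, S_ud = 128.8, S_dd = 89.6
Terminal payoffs (S − K): max(20.15, 0) = 20.15, max(-36.2, 0) = 0, max(-75.4, 0) = 0
Node u (S = 161): V_u = e^(−0.09)·[0.8405·20.1500 + 0.1595·0.0000] = 15.4784
Node d (S = 112): V_d = e^(−0.09)·[0.8405·0.0000 + 0.1595·0.0000] = 0.0000
Node 0 (S = 140): V_0 = e^(−0.09)·[0.8405·15.4784 + 0.1595·0.0000] = 11.8898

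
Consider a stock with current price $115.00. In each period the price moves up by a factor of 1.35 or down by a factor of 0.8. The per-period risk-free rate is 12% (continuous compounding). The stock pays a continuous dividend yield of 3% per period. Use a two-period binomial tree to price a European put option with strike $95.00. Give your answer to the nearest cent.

Per-period risk-free factor R = e^0.12 = 1.1275; dividend-adjusted growth = e^(0.12−0.03) = 1.0942.
Risk-neutral probability p = (1.0942 − 0.8)/(1.35 − 0.8) = 0.2942/0.5500 = 0.5349
Terminal stock prices: S_uu = 209.6, S_ud = 124.2, S_dd = 73.6
Terminal payoffs (K − S): max(-114.6, 0) = 0, max(-29.2, 0) = 0, max(21.4, 0) = 21.4
Node u (S = 155.2): V_u = e^(−0.12)·[0.5349·0.0000 + 0.4651·0.0000] = 0.0000
Node d (S = 92): V_d = e^(−0.12)·[0.5349·0.0000 + 0.4651·21.4000] = 8.8284
Node 0 (S = 115): V_0 = e^(−0.12)·[0.5349·0.0000 + 0.4651·8.8284] = 3.6421

$3.64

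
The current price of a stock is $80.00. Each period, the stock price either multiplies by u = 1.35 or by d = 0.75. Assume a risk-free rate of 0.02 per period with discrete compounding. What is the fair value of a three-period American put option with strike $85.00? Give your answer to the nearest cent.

Risk-neutral probability p = (1 + 0.02 − 0.75)/(1.35 − 0.75) = 0.2700/0.6000 = 0.4500
Terminal stock prices: S_uuu = 196.8, S_uud = 109.4, S_udd = 60.75, S_ddd = 33.75
Terminal payoffs (K − S): max(-111.8, 0) = 0, max(-24.35, 0) = 0, max(24.25, 0) = 24.25, max(51.25, 0) = 51.25
Node uu (S = 145.8): continuation = 1/1.02·[0.4500·0.0000 + 0.5500·0.0000] = 0.0000; exercise value = 0.0000 ≤ continuation, so V_uu = 0.0000
Node ud (S = 81): continuation = 1/1.02·[0.4500·0.0000 + 0.5500·24.2500] = 13.0760; exercise value = 4.0000 ≤ continuation, so V_ud = 13.0760
Node dd (S = 45): continuation = 1/1.02·[0.4500·24.2500 + 0.5500·51.2500] = 38.3333; exercise value = 40.0000 > continuation, so V_dd = 40.0000 (exercise)
Node u (S = 108): continuation = 1/1.02·[0.4500·0.0000 + 0.5500·13.0760] = 7.0508; exercise value = 0.0000 ≤ continuation, so V_u = 7.0508
Node d (S = 60): continuation = 1/1.02·[0.4500·13.0760 + 0.5500·40.0000] = 27.3374; exercise value = 25.0000 ≤ continuation, so V_d = 27.3374
Node 0 (S = 80): continuation = 1/1.02·[0.4500·7.0508 + 0.5500·27.3374] = 17.8514; exercise value = 5.0000 ≤ continuation, so V_0 = 17.8514

$17.85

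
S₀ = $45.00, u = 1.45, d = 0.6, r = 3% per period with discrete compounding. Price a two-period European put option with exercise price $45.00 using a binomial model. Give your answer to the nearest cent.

Risk-neutral probability p = (1 + 0.03 − 0.6)/(1.45 − 0.6) = 0.4300/0.8500 = 0.5059
Terminal stock prices: S_uu = 94.61, S_ud = 39.15, S_dd = 16.2
Terminal payoffs (K − S): max(-49.61, 0) = 0, max(5.85, 0) = 5.85, max(28.8, 0) = 28.8
Node u (S = 65.25): V_u = 1/1.03·[0.5059·0.0000 + 0.4941·5.8500] = 2.8064
Node d (S = 27): V_d = 1/1.03·[0.5059·5.8500 + 0.4941·28.8000] = 16.6893
Node 0 (S = 45): V_0 = 1/1.03·[0.5059·2.8064 + 0.4941·16.6893] = 9.3847

$9.38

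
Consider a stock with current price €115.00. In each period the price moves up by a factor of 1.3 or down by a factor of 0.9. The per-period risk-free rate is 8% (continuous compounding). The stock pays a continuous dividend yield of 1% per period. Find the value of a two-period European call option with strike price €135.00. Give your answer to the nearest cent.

Per-period risk-free factor R = e^0.08 = 1.0833; dividend-adjusted growth = e^(0.08−0.01) = 1.0725.
Risk-neutral probability p = (1.0725 − 0.9)/(1.3 − 0.9) = 0.1725/0.4000 = 0.4313
Terminal stock prices: S_uu = 194.4, S_ud = 134.6, S_dd = 93.15
Terminal payoffs (S − K): max(59.35, 0) = 59.35, max(-0.45, 0) = 0, max(-41.85, 0) = 0
Node u (S = 149.5): V_u = e^(−0.08)·[0.4313·59.3500 + 0.5687·0.0000] = 23.6280
Node d (S = 103.5): V_d = e^(−0.08)·[0.4313·0.0000 + 0.5687·0.0000] = 0.0000
Node 0 (S = 115): V_0 = e^(−0.08)·[0.4313·23.6280 + 0.5687·0.0000] = 9.4066

€9.41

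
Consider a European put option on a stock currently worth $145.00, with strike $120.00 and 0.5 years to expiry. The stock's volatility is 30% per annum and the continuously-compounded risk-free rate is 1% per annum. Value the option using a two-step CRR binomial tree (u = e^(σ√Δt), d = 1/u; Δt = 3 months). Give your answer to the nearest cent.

CRR parameters: u = e^(σ√Δt) = e^(0.3·√0.25) = 1.1618, d = 1/u = 0.8607
Per-period rate: rΔt = 0.01·0.25 = 0.0025, so R = e^0.0025 = 1.0025
Risk-neutral probability p = (e^0.0025 − 0.8607)/(1.1618 − 0.8607) = 0.1418/0.3011 = 0.4709
Terminal stock prices: S_uu = 195.7, S_ud = 145, S_dd = 107.4
Terminal payoffs (K − S): max(-75.73, 0) = 0, max(-25, 0) = 0, max(12.58, 0) = 12.58
Node u (S = 168.5): V_u = e^(−0.0025)·[0.4709·0.0000 + 0.5291·0.0000] = 0.0000
Node d (S = 124.8): V_d = e^(−0.0025)·[0.4709·0.0000 + 0.5291·12.5814] = 6.6404
Node 0 (S = 145): V_0 = e^(−0.0025)·[0.4709·0.0000 + 0.5291·6.6404] = 3.5048

$3.50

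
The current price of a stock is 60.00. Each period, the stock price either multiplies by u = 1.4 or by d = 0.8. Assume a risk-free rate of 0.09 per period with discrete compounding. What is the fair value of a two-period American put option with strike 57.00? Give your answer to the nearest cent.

Risk-neutral probability p = (1 + 0.09 − 0.8)/(1.4 − 0.8) = 0.2900/0.6000 = 0.4833
Terminal stock prices: S_uu = 117.6, S_ud = 67.2, S_dd = 38.4
Terminal payoffs (K − S): max(-60.6, 0) = 0, max(-10.2, 0) = 0, max(18.6, 0) = 18.6
Node u (S = 84): continuation = 1/1.09·[0.4833·0.0000 + 0.5167·0.0000] = 0.0000; exercise value = 0.0000 ≤ continuation, so V_u = 0.0000
Node d (S = 48): continuation = 1/1.09·[0.4833·0.0000 + 0.5167·18.6000] = 8.8165; exercise value = 9.0000 > continuation, so V_d = 9.0000 (exercise)
Node 0 (S = 60): continuation = 1/1.09·[0.4833·0.0000 + 0.5167·9.0000] = 4.2661; exercise value = 0.0000 ≤ continuation, so V_0 = 4.2661

4.27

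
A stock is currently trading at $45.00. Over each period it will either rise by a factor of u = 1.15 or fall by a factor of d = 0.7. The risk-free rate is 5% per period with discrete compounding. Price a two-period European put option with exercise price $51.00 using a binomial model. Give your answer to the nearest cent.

Risk-neutral probability p = (1 + 0.05 − 0.7)/(1.15 − 0.7) = 0.3500/0.4500 = 0.7778
Terminal stock prices: S_uu = 59.51, S_ud = 36.22, S_dd = 22.05
Terminal payoffs (K − S): max(-8.512, 0) = 0, max(14.78, 0) = 14.78, max(28.95, 0) = 28.95
Node u (S = 51.75): V_u = 1/1.05·[0.7778·0.0000 + 0.2222·14.7750] = 3.1270
Node d (S = 31.5): V_d = 1/1.05·[0.7778·14.7750 + 0.2222·28.9500] = 17.0714
Node 0 (S = 45): V_0 = 1/1.05·[0.7778·3.1270 + 0.2222·17.0714] = 5.9293

$5.93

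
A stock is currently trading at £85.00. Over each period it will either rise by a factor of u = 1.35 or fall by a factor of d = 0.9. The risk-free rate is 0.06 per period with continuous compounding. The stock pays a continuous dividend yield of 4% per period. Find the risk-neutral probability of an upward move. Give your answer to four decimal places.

Per-period risk-free factor R = e^0.06 = 1.0618; dividend-adjusted growth = e^(0.06−0.04) = 1.0202.
Risk-neutral probability p = (1.0202 − 0.9)/(1.35 − 0.9) = 0.1202/0.4500 = 0.2671

p = 0.2671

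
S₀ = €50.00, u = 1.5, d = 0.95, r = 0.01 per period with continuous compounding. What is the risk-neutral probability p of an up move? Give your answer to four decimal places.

Risk-neutral probability p = (e^0.01 − 0.95)/(1.5 − 0.95) = 0.0601/0.5500 = 0.1092

p = 0.1092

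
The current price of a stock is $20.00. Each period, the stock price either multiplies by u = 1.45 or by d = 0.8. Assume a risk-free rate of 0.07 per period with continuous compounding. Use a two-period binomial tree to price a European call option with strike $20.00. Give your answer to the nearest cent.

Risk-neutral probability p = (e^0.07 − 0.8)/(1.45 − 0.8) = 0.2725/0.6500 = 0.4192
Terminal stock prices: S_uu = 42.05, S_ud = 23.2, S_dd = 12.8
Terminal payoffs (S − K): max(22.05, 0) = 22.05, max(3.2, 0) = 3.2, max(-7.2, 0) = 0
Node u (S = 29): V_u = e^(−0.07)·[0.4192·22.0500 + 0.5808·3.2000] = 10.3521
Node d (S = 16): V_d = e^(−0.07)·[0.4192·3.2000 + 0.5808·0.0000] = 1.2509
Node 0 (S = 20): V_0 = e^(−0.07)·[0.4192·10.3521 + 0.5808·1.2509] = 4.7240

$4.72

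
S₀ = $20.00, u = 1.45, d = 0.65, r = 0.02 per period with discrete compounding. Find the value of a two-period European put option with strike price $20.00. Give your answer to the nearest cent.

$3.76

Risk-neutral probability p = (1 + 0.02 − 0.65)/(1.45 − 0.65) = 0.3700/0.8000 = 0.4625
Terminal stock prices: S_uu = 42.05, S_ud = 18.85, S_dd = 8.45
Terminal payoffs (K − S): max(-22.05, 0) = 0, max(1.15, 0) = 1.15, max(11.55, 0) = 11.55
Node u (S = 29): V_u = 1/1.02·[0.4625·0.0000 + 0.5375·1.1500] = 0.6060
Node d (S = 13): V_d = 1/1.02·[0.4625·1.1500 + 0.5375·11.5500] = 6.6078
Node 0 (S = 20): V_0 = 1/1.02·[0.4625·0.6060 + 0.5375·6.6078] = 3.7569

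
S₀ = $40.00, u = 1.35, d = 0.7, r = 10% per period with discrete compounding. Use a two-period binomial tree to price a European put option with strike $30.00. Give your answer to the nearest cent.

$1.27

Risk-neutral probability p = (1 + 0.1 − 0.7)/(1.35 − 0.7) = 0.4000/0.6500 = 0.6154
Terminal stock prices: S_uu = 72.9, S_ud = 37.8, S_dd = 19.6
Terminal payoffs (K − S): max(-42.9, 0) = 0, max(-7.8, 0) = 0, max(10.4, 0) = 10.4
Node u (S = 54): V_u = 1/1.1·[0.6154·0.0000 + 0.3846·0.0000] = 0.0000
Node d (S = 28): V_d = 1/1.1·[0.6154·0.0000 + 0.3846·10.4000] = 3.6364
Node 0 (S = 40): V_0 = 1/1.1·[0.6154·0.0000 + 0.3846·3.6364] = 1.2715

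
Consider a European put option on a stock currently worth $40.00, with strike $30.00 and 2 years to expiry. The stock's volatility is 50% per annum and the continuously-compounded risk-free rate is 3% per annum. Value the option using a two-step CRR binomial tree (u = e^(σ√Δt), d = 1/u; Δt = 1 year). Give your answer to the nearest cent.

CRR parameters: u = e^(σ√Δt) = e^(0.5·√1) = 1.6487, d = 1/u = 0.6065
Per-period rate: rΔt = 0.03·1 = 0.03, so R = e^0.03 = 1.0305
Risk-neutral probability p = (e^0.03 − 0.6065)/(1.6487 − 0.6065) = 0.4239/1.0422 = 0.4068
Terminal stock prices: S_uu = 108.7, S_ud = 40, S_dd = 14.72
Terminal payoffs (K − S): max(-78.73, 0) = 0, max(-10, 0) = 0, max(15.28, 0) = 15.28
Node u (S = 65.95): V_u = e^(−0.03)·[0.4068·0.0000 + 0.5932·0.0000] = 0.0000
Node d (S = 24.26): V_d = e^(−0.03)·[0.4068·0.0000 + 0.5932·15.2848] = 8.7995
Node 0 (S = 40): V_0 = e^(−0.03)·[0.4068·0.0000 + 0.5932·8.7995] = 5.0659

$5.07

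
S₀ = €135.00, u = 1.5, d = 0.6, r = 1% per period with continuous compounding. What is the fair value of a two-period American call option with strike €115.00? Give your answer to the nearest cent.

Risk-neutral probability p = (e^0.01 − 0.6)/(1.5 − 0.6) = 0.4101/0.9000 = 0.4556
Terminal stock prices: S_uu = 303.8, S_ud = 121.5, S_dd = 48.6
Terminal payoffs (S − K): max(188.8, 0) = 188.8, max(6.5, 0) = 6.5, max(-66.4, 0) = 0
Node u (S = 202.5): continuation = e^(−0.01)·[0.4556·188.7500 + 0.5444·6.5000] = 88.6443; exercise value = 87.5000 ≤ continuation, so V_u = 88.6443
Node d (S = 81): continuation = e^(−0.01)·[0.4556·6.5000 + 0.5444·0.0000] = 2.9320; exercise value = 0.0000 ≤ continuation, so V_d = 2.9320
Node 0 (S = 135): continuation = e^(−0.01)·[0.4556·88.6443 + 0.5444·2.9320] = 41.5657; exercise value = 20.0000 ≤ continuation, so V_0 = 41.5657

€41.57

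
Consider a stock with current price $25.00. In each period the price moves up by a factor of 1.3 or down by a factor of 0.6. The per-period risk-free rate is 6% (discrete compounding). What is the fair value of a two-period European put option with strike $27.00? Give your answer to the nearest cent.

$4.89

Risk-neutral probability p = (1 + 0.06 − 0.6)/(1.3 − 0.6) = 0.4600/0.7000 = 0.6571
Terminal stock prices: S_uu = 42.25, S_ud = 19.5, S_dd = 9
Terminal payoffs (K − S): max(-15.25, 0) = 0, max(7.5, 0) = 7.5, max(18, 0) = 18
Node u (S = 32.5): V_u = 1/1.06·[0.6571·0.0000 + 0.3429·7.5000] = 2.4259
Node d (S = 15): V_d = 1/1.06·[0.6571·7.5000 + 0.3429·18.0000] = 10.4717
Node 0 (S = 25): V_0 = 1/1.06·[0.6571·2.4259 + 0.3429·10.4717] = 4.8910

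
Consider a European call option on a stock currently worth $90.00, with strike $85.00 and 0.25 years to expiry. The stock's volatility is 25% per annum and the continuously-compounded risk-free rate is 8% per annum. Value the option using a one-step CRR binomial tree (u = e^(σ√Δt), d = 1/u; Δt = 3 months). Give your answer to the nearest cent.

$9.15

CRR parameters: u = e^(σ√Δt) = e^(0.25·√0.25) = 1.1331, d = 1/u = 0.8825
Per-period rate: rΔt = 0.08·0.25 = 0.02, so R = e^0.02 = 1.0202
Risk-neutral probability p = (e^0.02 − 0.8825)/(1.1331 − 0.8825) = 0.1377/0.2507 = 0.5494
Terminal stock prices: S_u = 102, S_d = 79.42
Terminal payoffs (S − K): max(16.98, 0) = 16.98, max(-5.575, 0) = 0
Node 0 (S = 90): V_0 = e^(−0.02)·[0.5494·16.9834 + 0.4506·0.0000] = 9.1457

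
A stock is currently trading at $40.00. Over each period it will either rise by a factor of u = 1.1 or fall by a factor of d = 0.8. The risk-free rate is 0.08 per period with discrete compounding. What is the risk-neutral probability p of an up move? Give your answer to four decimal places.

Risk-neutral probability p = (1 + 0.08 − 0.8)/(1.1 − 0.8) = 0.2800/0.3000 = 0.9333

p = 0.9333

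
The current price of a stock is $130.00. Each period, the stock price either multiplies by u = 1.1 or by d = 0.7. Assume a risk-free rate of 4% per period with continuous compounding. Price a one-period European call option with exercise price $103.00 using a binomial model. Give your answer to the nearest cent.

Risk-neutral probability p = (e^0.04 − 0.7)/(1.1 − 0.7) = 0.3408/0.4000 = 0.8520
Terminal stock prices: S_u = 143, S_d = 91
Terminal payoffs (S − K): max(40, 0) = 40, max(-12, 0) = 0
Node 0 (S = 130): V_0 = e^(−0.04)·[0.8520·40.0000 + 0.1480·0.0000] = 32.7447

$32.74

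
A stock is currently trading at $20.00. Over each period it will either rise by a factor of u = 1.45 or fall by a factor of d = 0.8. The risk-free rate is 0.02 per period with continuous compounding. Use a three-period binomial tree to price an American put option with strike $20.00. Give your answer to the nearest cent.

Risk-neutral probability p = (e^0.02 − 0.8)/(1.45 − 0.8) = 0.2202/0.6500 = 0.3388
Terminal stock prices: S_uuu = 60.97, S_uud = 33.64, S_udd = 18.56, S_ddd = 10.24
Terminal payoffs (K − S): max(-40.97, 0) = 0, max(-13.64, 0) = 0, max(1.44, 0) = 1.44, max(9.76, 0) = 9.76
Node uu (S = 42.05): continuation = e^(−0.02)·[0.3388·0.0000 + 0.6612·0.0000] = 0.0000; exercise value = 0.0000 ≤ continuation, so V_uu = 0.0000
Node ud (S = 23.2): continuation = e^(−0.02)·[0.3388·0.0000 + 0.6612·1.4400] = 0.9333; exercise value = 0.0000 ≤ continuation, so V_ud = 0.9333
Node dd (S = 12.8): continuation = e^(−0.02)·[0.3388·1.4400 + 0.6612·9.7600] = 6.8040; exercise value = 7.2000 > continuation, so V_dd = 7.2000 (exercise)
Node u (S = 29): continuation = e^(−0.02)·[0.3388·0.0000 + 0.6612·0.9333] = 0.6049; exercise value = 0.0000 ≤ continuation, so V_u = 0.6049
Node d (S = 16): continuation = e^(−0.02)·[0.3388·0.9333 + 0.6612·7.2000] = 4.9765; exercise value = 4.0000 ≤ continuation, so V_d = 4.9765
Node 0 (S = 20): continuation = e^(−0.02)·[0.3388·0.6049 + 0.6612·4.9765] = 3.4263; exercise value = 0.0000 ≤ continuation, so V_0 = 3.4263

$3.43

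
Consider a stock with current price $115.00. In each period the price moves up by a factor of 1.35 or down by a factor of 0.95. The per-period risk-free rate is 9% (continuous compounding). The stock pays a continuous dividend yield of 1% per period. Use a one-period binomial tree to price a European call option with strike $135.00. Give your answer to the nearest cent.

Per-period risk-free factor R = e^0.09 = 1.0942; dividend-adjusted growth = e^(0.09−0.01) = 1.0833.
Risk-neutral probability p = (1.0833 − 0.95)/(1.35 − 0.95) = 0.1333/0.4000 = 0.3332
Terminal stock prices: S_u = 155.2, S_d = 109.2
Terminal payoffs (S − K): max(20.25, 0) = 20.25, max(-25.75, 0) = 0
Node 0 (S = 115): V_0 = e^(−0.09)·[0.3332·20.2500 + 0.6668·0.0000] = 6.1669

$6.17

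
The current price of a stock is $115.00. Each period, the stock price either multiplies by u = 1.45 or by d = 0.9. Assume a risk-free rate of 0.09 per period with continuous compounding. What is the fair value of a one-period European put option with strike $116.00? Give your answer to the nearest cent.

$7.39

Risk-neutral probability p = (e^0.09 − 0.9)/(1.45 − 0.9) = 0.1942/0.5500 = 0.3530
Terminal stock prices: S_u = 166.8, S_d = 103.5
Terminal payoffs (K − S): max(-50.75, 0) = 0, max(12.5, 0) = 12.5
Node 0 (S = 115): V_0 = e^(−0.09)·[0.3530·0.0000 + 0.6470·12.5000] = 7.3909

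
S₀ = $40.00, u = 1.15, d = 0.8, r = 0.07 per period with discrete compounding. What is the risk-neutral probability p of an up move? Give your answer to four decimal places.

Risk-neutral probability p = (1 + 0.07 − 0.8)/(1.15 − 0.8) = 0.2700/0.3500 = 0.7714

p = 0.7714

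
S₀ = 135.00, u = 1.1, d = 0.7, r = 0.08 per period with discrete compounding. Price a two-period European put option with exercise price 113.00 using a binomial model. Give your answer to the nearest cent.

0.84

Risk-neutral probability p = (1 + 0.08 − 0.7)/(1.1 − 0.7) = 0.3800/0.4000 = 0.9500
Terminal stock prices: S_uu = 163.4, S_ud = 103.9, S_dd = 66.15
Terminal payoffs (K − S): max(-50.35, 0) = 0, max(9.05, 0) = 9.05, max(46.85, 0) = 46.85
Node u (S = 148.5): V_u = 1/1.08·[0.9500·0.0000 + 0.0500·9.0500] = 0.4190
Node d (S = 94.5): V_d = 1/1.08·[0.9500·9.0500 + 0.0500·46.8500] = 10.1296
Node 0 (S = 135): V_0 = 1/1.08·[0.9500·0.4190 + 0.0500·10.1296] = 0.8375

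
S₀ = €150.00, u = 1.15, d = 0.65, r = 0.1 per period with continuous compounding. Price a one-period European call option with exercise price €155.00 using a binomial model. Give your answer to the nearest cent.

€14.41

Risk-neutral probability p = (e^0.1 − 0.65)/(1.15 − 0.65) = 0.4552/0.5000 = 0.9103
Terminal stock prices: S_u = 172.5, S_d = 97.5
Terminal payoffs (S − K): max(17.5, 0) = 17.5, max(-57.5, 0) = 0
Node 0 (S = 150): V_0 = e^(−0.1)·[0.9103·17.5000 + 0.0897·0.0000] = 14.4149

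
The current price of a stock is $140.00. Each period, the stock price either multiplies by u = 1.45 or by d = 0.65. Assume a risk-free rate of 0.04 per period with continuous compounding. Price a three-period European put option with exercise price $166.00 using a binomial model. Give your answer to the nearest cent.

$42.42

Risk-neutral probability p = (e^0.04 − 0.65)/(1.45 − 0.65) = 0.3908/0.8000 = 0.4885
Terminal stock prices: S_uuu = 426.8, S_uud = 191.3, S_udd = 85.77, S_ddd = 38.45
Terminal payoffs (K − S): max(-260.8, 0) = 0, max(-25.33, 0) = 0, max(80.23, 0) = 80.23, max(127.6, 0) = 127.6
Node uu (S = 294.4): V_uu = e^(−0.04)·[0.4885·0.0000 + 0.5115·0.0000] = 0.0000
Node ud (S = 132): V_ud = e^(−0.04)·[0.4885·0.0000 + 0.5115·80.2325] = 39.4287
Node dd (S = 59.15): V_dd = e^(−0.04)·[0.4885·80.2325 + 0.5115·127.5525] = 100.3410
Node u (S = 203): V_u = e^(−0.04)·[0.4885·0.0000 + 0.5115·39.4287] = 19.3765
Node d (S = 91): V_d = e^(−0.04)·[0.4885·39.4287 + 0.5115·100.3410] = 67.8169
Node 0 (S = 140): V_0 = e^(−0.04)·[0.4885·19.3765 + 0.5115·67.8169] = 42.4218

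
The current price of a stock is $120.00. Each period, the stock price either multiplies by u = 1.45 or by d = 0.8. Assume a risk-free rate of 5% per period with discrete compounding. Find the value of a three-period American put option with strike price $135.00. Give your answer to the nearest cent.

$25.94

Risk-neutral probability p = (1 + 0.05 − 0.8)/(1.45 − 0.8) = 0.2500/0.6500 = 0.3846
Terminal stock prices: S_uuu = 365.8, S_uud = 201.8, S_udd = 111.4, S_ddd = 61.44
Terminal payoffs (K − S): max(-230.8, 0) = 0, max(-66.84, 0) = 0, max(23.64, 0) = 23.64, max(73.56, 0) = 73.56
Node uu (S = 252.3): continuation = 1/1.05·[0.3846·0.0000 + 0.6154·0.0000] = 0.0000; exercise value = 0.0000 ≤ continuation, so V_uu = 0.0000
Node ud (S = 139.2): continuation = 1/1.05·[0.3846·0.0000 + 0.6154·23.6400] = 13.8549; exercise value = 0.0000 ≤ continuation, so V_ud = 13.8549
Node dd (S = 76.8): continuation = 1/1.05·[0.3846·23.6400 + 0.6154·73.5600] = 51.7714; exercise value = 58.2000 > continuation, so V_dd = 58.2000 (exercise)
Node u (S = 174): continuation = 1/1.05·[0.3846·0.0000 + 0.6154·13.8549] = 8.1201; exercise value = 0.0000 ≤ continuation, so V_u = 8.1201
Node d (S = 96): continuation = 1/1.05·[0.3846·13.8549 + 0.6154·58.2000] = 39.1850; exercise value = 39.0000 ≤ continuation, so V_d = 39.1850
Node 0 (S = 120): continuation = 1/1.05·[0.3846·8.1201 + 0.6154·39.1850] = 25.9399; exercise value = 15.0000 ≤ continuation, so V_0 = 25.9399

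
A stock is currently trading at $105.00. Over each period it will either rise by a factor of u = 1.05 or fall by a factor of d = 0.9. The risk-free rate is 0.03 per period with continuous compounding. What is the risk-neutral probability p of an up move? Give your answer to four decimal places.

Risk-neutral probability p = (e^0.03 − 0.9)/(1.05 − 0.9) = 0.1305/0.1500 = 0.8697

p = 0.8697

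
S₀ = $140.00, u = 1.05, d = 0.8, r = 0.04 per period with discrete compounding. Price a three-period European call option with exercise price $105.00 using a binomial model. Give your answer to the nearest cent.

$46.70

Risk-neutral probability p = (1 + 0.04 − 0.8)/(1.05 − 0.8) = 0.2400/0.2500 = 0.9600
Terminal stock prices: S_uuu = 162.1, S_uud = 123.5, S_udd = 94.08, S_ddd = 71.68
Terminal payoffs (S − K): max(57.07, 0) = 57.07, max(18.48, 0) = 18.48, max(-10.92, 0) = 0, max(-33.32, 0) = 0
Node uu (S = 154.3): V_uu = 1/1.04·[0.9600·57.0675 + 0.0400·18.4800] = 53.3885
Node ud (S = 117.6): V_ud = 1/1.04·[0.9600·18.4800 + 0.0400·0.0000] = 17.0585
Node dd (S = 89.6): V_dd = 1/1.04·[0.9600·0.0000 + 0.0400·0.0000] = 0.0000
Node u (S = 147): V_u = 1/1.04·[0.9600·53.3885 + 0.0400·17.0585] = 49.9378
Node d (S = 112): V_d = 1/1.04·[0.9600·17.0585 + 0.0400·0.0000] = 15.7463
Node 0 (S = 140): V_0 = 1/1.04·[0.9600·49.9378 + 0.0400·15.7463] = 46.7020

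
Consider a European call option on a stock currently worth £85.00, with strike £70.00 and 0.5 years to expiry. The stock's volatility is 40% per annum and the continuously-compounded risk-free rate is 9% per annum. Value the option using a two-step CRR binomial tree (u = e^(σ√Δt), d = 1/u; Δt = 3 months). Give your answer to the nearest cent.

£21.11

CRR parameters: u = e^(σ√Δt) = e^(0.4·√0.25) = 1.2214, d = 1/u = 0.8187
Per-period rate: rΔt = 0.09·0.25 = 0.0225, so R = e^0.0225 = 1.0228
Risk-neutral probability p = (e^0.0225 − 0.8187)/(1.2214 − 0.8187) = 0.2040/0.4027 = 0.5067
Terminal stock prices: S_uu = 126.8, S_ud = 85, S_dd = 56.98
Terminal payoffs (S − K): max(56.81, 0) = 56.81, max(15, 0) = 15, max(-13.02, 0) = 0
Node u (S = 103.8): V_u = e^(−0.0225)·[0.5067·56.8051 + 0.4933·15.0000] = 35.3766
Node d (S = 69.59): V_d = e^(−0.0225)·[0.5067·15.0000 + 0.4933·0.0000] = 7.4310
Node 0 (S = 85): V_0 = e^(−0.0225)·[0.5067·35.3766 + 0.4933·7.4310] = 21.1101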